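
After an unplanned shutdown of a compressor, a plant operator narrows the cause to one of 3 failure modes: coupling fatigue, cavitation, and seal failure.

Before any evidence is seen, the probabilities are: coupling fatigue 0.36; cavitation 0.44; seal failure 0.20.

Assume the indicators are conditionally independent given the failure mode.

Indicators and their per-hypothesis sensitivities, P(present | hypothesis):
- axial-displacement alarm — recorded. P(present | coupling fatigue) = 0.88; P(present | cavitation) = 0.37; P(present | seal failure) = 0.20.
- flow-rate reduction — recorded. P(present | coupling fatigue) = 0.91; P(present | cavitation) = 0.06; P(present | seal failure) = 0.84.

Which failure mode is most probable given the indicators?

coupling fatigue

For each hypothesis, the unnormalized posterior weight is prior × product of the indicator likelihoods:
  coupling fatigue: 0.36 × 0.88 × 0.91 = 0.28829
  cavitation: 0.44 × 0.37 × 0.06 = 0.009768
  seal failure: 0.20 × 0.20 × 0.84 = 0.0336
Normalizing constant Z = 0.28829 + 0.009768 + 0.0336 = 0.33166.
P(coupling fatigue | evidence) ≈ 0.28829 / 0.33166 ≈ 0.869
P(cavitation | evidence) ≈ 0.009768 / 0.33166 ≈ 0.029
P(seal failure | evidence) ≈ 0.0336 / 0.33166 ≈ 0.101
The largest is 0.869, so coupling fatigue is most probable.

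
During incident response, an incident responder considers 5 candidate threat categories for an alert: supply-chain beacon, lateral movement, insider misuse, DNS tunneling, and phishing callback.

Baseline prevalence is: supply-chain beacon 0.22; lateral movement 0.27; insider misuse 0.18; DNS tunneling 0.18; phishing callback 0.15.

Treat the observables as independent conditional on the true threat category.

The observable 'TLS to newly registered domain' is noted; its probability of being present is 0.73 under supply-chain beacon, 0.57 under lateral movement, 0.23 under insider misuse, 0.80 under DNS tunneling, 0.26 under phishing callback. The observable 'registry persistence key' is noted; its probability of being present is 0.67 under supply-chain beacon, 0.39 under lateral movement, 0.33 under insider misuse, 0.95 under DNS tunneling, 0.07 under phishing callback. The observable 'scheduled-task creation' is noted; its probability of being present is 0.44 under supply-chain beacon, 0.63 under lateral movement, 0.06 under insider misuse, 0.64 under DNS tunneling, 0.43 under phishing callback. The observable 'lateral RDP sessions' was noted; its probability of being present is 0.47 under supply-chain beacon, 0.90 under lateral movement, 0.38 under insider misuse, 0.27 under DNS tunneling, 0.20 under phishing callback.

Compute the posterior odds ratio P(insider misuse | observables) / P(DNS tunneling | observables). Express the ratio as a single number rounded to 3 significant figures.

Posterior odds equal prior odds times the likelihood ratio; only the two competing hypotheses matter.
  insider misuse: 0.18 × 0.23 × 0.33 × 0.06 × 0.38 = 0.00031149
  DNS tunneling: 0.18 × 0.80 × 0.95 × 0.64 × 0.27 = 0.023639
Odds(insider misuse : DNS tunneling) = 0.00031149 / 0.023639 ≈ 0.0132.

0.0132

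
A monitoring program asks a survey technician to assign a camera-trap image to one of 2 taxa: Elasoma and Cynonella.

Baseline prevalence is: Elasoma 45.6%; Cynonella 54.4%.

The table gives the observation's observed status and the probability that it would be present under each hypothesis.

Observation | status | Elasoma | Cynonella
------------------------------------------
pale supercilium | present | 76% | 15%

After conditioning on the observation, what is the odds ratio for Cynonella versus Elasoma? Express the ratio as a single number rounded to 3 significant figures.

The normalizing constant cancels in an odds ratio, so compute prior × likelihood for the two hypotheses only:
  Cynonella: 0.544 × 0.15 = 0.0816
  Elasoma: 0.456 × 0.76 = 0.34656
Posterior odds = 0.0816 / 0.34656 ≈ 0.235.

0.235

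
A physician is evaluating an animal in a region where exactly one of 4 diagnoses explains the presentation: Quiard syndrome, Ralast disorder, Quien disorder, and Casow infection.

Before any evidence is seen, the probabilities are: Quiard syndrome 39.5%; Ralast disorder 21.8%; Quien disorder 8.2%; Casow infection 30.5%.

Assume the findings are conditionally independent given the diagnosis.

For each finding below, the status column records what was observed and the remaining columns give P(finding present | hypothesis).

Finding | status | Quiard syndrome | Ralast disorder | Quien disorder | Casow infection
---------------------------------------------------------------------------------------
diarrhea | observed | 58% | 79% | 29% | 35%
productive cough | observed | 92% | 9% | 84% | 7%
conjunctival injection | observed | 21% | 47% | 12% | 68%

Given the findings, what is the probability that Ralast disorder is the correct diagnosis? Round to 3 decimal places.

For each hypothesis, the unnormalized posterior weight is prior × product of the finding likelihoods:
  Quiard syndrome: 0.395 × 0.58 × 0.92 × 0.21 = 0.044262
  Ralast disorder: 0.218 × 0.79 × 0.09 × 0.47 = 0.0072849
  Quien disorder: 0.082 × 0.29 × 0.84 × 0.12 = 0.002397
  Casow infection: 0.305 × 0.35 × 0.07 × 0.68 = 0.0050813
Normalizing constant Z = 0.044262 + 0.0072849 + 0.002397 + 0.0050813 = 0.059025.
P(Ralast disorder | evidence) = 0.0072849 / 0.059025 ≈ 0.123.

0.123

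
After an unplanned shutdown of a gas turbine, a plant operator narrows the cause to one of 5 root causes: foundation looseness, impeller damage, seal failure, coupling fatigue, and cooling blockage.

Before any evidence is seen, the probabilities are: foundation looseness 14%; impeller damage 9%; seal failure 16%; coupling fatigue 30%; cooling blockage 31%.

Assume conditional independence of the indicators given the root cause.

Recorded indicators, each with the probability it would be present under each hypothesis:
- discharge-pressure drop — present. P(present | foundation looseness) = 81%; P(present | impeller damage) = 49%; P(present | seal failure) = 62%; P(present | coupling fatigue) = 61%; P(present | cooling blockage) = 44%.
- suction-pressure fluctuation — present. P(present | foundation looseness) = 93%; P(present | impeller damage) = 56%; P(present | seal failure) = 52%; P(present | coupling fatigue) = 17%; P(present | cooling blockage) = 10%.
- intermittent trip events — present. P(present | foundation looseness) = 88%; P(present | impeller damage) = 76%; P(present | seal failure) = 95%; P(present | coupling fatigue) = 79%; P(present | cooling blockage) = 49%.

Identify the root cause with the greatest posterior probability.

Multiply each prior by the joint likelihood of the indicator pattern:
  foundation looseness: 0.14 × 0.81 × 0.93 × 0.88 = 0.092807
  impeller damage: 0.09 × 0.49 × 0.56 × 0.76 = 0.018769
  seal failure: 0.16 × 0.62 × 0.52 × 0.95 = 0.049005
  coupling fatigue: 0.30 × 0.61 × 0.17 × 0.79 = 0.024577
  cooling blockage: 0.31 × 0.44 × 0.10 × 0.49 = 0.0066836
Normalizing constant Z = 0.092807 + 0.018769 + 0.049005 + 0.024577 + 0.0066836 = 0.19184.
P(foundation looseness | evidence) ≈ 0.092807 / 0.19184 ≈ 0.484
P(impeller damage | evidence) ≈ 0.018769 / 0.19184 ≈ 0.098
P(seal failure | evidence) ≈ 0.049005 / 0.19184 ≈ 0.255
P(coupling fatigue | evidence) ≈ 0.024577 / 0.19184 ≈ 0.128
P(cooling blockage | evidence) ≈ 0.0066836 / 0.19184 ≈ 0.035
The largest is 0.484, so foundation looseness is most probable.

foundation looseness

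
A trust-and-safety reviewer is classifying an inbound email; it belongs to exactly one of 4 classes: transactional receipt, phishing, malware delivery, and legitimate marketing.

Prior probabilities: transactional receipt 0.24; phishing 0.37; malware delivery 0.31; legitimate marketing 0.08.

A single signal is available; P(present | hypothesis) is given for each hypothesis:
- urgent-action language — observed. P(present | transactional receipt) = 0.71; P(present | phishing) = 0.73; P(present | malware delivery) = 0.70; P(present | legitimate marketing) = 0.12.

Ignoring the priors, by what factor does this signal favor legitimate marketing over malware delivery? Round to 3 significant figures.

0.171

Likelihood of this signal under each hypothesis:
  legitimate marketing: 0.12
  malware delivery: 0.7
Bayes factor = 0.12 / 0.7 ≈ 0.171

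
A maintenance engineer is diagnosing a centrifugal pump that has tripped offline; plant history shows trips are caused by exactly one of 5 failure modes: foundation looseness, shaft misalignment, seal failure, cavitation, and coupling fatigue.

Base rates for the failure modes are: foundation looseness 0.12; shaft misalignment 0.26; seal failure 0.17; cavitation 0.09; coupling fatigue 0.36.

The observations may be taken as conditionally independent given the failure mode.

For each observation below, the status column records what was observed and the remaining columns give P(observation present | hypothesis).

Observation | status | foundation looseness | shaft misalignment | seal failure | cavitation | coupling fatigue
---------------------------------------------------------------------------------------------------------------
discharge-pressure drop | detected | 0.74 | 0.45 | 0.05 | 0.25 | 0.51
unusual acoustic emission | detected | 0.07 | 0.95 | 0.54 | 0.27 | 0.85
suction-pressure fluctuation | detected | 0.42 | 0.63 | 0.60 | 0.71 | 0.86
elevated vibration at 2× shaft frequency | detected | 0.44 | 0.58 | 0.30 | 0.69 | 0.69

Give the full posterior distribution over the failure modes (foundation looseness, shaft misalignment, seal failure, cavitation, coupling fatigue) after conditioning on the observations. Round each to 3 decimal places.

0.008, 0.294, 0.006, 0.022, 0.670

For each hypothesis, the unnormalized posterior weight is prior × product of the observation likelihoods:
  foundation looseness: 0.12 × 0.74 × 0.07 × 0.42 × 0.44 = 0.0011487
  shaft misalignment: 0.26 × 0.45 × 0.95 × 0.63 × 0.58 = 0.040614
  seal failure: 0.17 × 0.05 × 0.54 × 0.60 × 0.30 = 0.0008262
  cavitation: 0.09 × 0.25 × 0.27 × 0.71 × 0.69 = 0.0029761
  coupling fatigue: 0.36 × 0.51 × 0.85 × 0.86 × 0.69 = 0.092606
Marginal likelihood of the evidence = 0.13817.
P(foundation looseness | evidence) = 0.0011487 / 0.13817 ≈ 0.008
P(shaft misalignment | evidence) = 0.040614 / 0.13817 ≈ 0.294
P(seal failure | evidence) = 0.0008262 / 0.13817 ≈ 0.006
P(cavitation | evidence) = 0.0029761 / 0.13817 ≈ 0.022
P(coupling fatigue | evidence) = 0.092606 / 0.13817 ≈ 0.670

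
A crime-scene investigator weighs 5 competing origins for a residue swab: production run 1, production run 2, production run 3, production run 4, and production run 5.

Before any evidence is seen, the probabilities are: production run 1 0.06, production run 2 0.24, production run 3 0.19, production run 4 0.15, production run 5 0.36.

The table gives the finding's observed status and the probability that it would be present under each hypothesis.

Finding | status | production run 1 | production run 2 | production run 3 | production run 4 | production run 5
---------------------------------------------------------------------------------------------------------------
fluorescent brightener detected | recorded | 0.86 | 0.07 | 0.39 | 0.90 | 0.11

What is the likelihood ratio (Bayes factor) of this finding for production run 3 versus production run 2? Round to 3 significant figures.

Likelihood of this finding under each hypothesis:
  production run 3: 0.39
  production run 2: 0.07
Bayes factor = 0.39 / 0.07 ≈ 5.57

5.57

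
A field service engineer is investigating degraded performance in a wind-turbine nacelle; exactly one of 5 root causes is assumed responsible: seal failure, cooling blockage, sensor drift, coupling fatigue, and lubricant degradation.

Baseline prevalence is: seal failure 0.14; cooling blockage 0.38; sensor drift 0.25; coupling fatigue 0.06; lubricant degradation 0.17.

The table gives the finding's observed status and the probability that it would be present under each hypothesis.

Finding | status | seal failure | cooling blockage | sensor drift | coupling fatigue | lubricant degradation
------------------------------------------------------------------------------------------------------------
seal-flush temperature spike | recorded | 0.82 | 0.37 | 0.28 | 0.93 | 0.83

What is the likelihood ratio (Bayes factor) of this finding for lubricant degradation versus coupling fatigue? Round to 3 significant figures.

0.892

The Bayes factor is the ratio of the two likelihoods.
  lubricant degradation: 0.83
  coupling fatigue: 0.93
Bayes factor = 0.83 / 0.93 ≈ 0.892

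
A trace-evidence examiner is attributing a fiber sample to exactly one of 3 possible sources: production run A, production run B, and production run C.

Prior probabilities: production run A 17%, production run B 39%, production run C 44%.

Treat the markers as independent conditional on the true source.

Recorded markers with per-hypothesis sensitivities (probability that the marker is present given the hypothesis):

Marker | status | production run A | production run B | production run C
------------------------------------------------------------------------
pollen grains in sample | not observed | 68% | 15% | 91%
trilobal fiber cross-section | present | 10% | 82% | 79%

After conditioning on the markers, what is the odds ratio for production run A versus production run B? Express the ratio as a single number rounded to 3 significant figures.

The normalizing constant cancels in an odds ratio, so compute prior × likelihood for the two hypotheses only (using 1 − P(present | H) for each absent marker):
  production run A: 0.17 × (1 − 0.68) × 0.10 = 0.00544
  production run B: 0.39 × (1 − 0.15) × 0.82 = 0.27183
Posterior odds = 0.00544 / 0.27183 ≈ 0.0200.

0.0200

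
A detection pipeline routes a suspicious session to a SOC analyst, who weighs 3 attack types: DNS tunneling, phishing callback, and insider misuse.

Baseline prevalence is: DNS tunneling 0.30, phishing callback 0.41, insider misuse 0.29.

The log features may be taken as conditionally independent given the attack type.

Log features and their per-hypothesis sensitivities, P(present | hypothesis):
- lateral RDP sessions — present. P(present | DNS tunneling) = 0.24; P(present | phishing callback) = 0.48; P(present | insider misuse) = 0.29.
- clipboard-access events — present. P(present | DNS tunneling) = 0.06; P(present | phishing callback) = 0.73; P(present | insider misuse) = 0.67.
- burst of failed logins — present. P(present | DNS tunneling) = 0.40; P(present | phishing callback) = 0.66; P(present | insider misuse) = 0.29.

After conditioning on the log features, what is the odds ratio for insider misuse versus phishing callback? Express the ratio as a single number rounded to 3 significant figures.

0.172

Posterior odds equal prior odds times the likelihood ratio; only the two competing hypotheses matter.
  insider misuse: 0.29 × 0.29 × 0.67 × 0.29 = 0.016341
  phishing callback: 0.41 × 0.48 × 0.73 × 0.66 = 0.094818
Odds(insider misuse : phishing callback) = 0.016341 / 0.094818 ≈ 0.172.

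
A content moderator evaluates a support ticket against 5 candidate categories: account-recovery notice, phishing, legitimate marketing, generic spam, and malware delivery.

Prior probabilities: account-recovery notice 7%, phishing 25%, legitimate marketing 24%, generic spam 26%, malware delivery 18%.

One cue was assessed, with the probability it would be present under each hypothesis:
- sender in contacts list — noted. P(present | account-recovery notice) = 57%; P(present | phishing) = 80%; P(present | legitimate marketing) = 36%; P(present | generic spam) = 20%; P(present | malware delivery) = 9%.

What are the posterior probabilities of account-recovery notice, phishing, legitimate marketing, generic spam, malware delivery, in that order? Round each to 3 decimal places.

Multiply each prior by the likelihood of the cue:
  account-recovery notice: 0.07 × 0.57 = 0.0399
  phishing: 0.25 × 0.80 = 0.2
  legitimate marketing: 0.24 × 0.36 = 0.0864
  generic spam: 0.26 × 0.20 = 0.052
  malware delivery: 0.18 × 0.09 = 0.0162
Normalizing constant Z = 0.0399 + 0.2 + 0.0864 + 0.052 + 0.0162 = 0.3945.
P(account-recovery notice | evidence) = 0.0399 / 0.3945 ≈ 0.101
P(phishing | evidence) = 0.2 / 0.3945 ≈ 0.507
P(legitimate marketing | evidence) = 0.0864 / 0.3945 ≈ 0.219
P(generic spam | evidence) = 0.052 / 0.3945 ≈ 0.132
P(malware delivery | evidence) = 0.0162 / 0.3945 ≈ 0.041

0.101, 0.507, 0.219, 0.132, 0.041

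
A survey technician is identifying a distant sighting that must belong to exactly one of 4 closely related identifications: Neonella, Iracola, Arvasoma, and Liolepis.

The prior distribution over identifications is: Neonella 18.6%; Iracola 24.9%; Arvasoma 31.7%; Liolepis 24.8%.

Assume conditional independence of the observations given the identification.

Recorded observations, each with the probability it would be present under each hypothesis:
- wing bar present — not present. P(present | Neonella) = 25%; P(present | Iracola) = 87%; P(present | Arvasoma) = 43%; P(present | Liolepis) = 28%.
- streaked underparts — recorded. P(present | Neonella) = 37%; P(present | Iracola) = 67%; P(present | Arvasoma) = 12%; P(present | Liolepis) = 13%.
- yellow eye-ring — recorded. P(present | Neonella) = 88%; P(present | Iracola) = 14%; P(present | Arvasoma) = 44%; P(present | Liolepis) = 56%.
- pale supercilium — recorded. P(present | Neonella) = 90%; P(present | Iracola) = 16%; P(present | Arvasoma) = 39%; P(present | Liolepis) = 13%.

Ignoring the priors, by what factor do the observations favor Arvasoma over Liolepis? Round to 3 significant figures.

Take the product of per-observation likelihoods under each hypothesis (using 1 − P(present | H) for each absent observation), then divide.
  Arvasoma: (1 − 0.43) × 0.12 × 0.44 × 0.39 = 0.011737
  Liolepis: (1 − 0.28) × 0.13 × 0.56 × 0.13 = 0.0068141
Bayes factor = 0.011737 / 0.0068141 ≈ 1.72

1.72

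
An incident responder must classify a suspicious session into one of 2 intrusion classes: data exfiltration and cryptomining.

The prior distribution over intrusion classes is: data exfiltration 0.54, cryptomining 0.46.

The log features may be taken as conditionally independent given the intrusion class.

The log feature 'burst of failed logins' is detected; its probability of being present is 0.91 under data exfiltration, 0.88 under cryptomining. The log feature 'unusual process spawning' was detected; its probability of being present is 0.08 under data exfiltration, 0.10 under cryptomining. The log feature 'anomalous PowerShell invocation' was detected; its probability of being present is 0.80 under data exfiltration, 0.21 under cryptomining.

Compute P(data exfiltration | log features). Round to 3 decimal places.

0.787

Multiply each prior by the joint likelihood of the log feature pattern:
  data exfiltration: 0.54 × 0.91 × 0.08 × 0.80 = 0.03145
  cryptomining: 0.46 × 0.88 × 0.10 × 0.21 = 0.0085008
The unnormalized weights sum to 0.03995.
P(data exfiltration | evidence) = 0.03145 / 0.03995 ≈ 0.787.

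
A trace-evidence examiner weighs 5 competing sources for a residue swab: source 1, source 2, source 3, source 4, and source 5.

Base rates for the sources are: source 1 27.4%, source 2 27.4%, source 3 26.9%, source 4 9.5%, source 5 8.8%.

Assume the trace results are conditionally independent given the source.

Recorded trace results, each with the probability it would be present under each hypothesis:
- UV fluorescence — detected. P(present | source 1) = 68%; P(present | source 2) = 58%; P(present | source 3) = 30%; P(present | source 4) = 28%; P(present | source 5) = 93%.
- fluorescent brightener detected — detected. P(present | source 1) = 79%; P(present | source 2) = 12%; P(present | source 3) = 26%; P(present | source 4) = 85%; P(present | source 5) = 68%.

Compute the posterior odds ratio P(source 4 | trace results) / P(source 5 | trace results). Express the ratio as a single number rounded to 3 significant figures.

Unnormalized posterior weight (prior times the trace result likelihoods) for each of the two hypotheses:
  source 4: 0.095 × 0.28 × 0.85 = 0.02261
  source 5: 0.088 × 0.93 × 0.68 = 0.055651
Odds(source 4 : source 5) = 0.02261 / 0.055651 ≈ 0.406.

0.406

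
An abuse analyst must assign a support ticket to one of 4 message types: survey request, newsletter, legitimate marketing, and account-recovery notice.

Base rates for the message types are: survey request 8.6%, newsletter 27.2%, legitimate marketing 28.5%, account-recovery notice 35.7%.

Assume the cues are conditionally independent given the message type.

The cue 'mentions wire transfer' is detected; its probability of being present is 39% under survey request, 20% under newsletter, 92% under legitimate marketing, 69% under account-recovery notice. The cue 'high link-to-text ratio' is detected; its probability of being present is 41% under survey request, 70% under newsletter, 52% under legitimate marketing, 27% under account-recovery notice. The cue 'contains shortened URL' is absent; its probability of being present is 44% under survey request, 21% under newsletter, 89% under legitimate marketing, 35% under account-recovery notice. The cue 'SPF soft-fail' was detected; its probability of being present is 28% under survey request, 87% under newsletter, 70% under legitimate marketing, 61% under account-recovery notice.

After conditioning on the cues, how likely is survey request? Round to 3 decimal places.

Multiply each prior by the joint likelihood of the cue pattern (using 1 − P(present | H) for each absent cue):
  survey request: 0.086 × 0.39 × 0.41 × (1 − 0.44) × 0.28 = 0.0021562
  newsletter: 0.272 × 0.20 × 0.70 × (1 − 0.21) × 0.87 = 0.026172
  legitimate marketing: 0.285 × 0.92 × 0.52 × (1 − 0.89) × 0.70 = 0.010498
  account-recovery notice: 0.357 × 0.69 × 0.27 × (1 − 0.35) × 0.61 = 0.026371
The unnormalized weights sum to 0.065198.
P(survey request | evidence) = 0.0021562 / 0.065198 ≈ 0.033.

0.033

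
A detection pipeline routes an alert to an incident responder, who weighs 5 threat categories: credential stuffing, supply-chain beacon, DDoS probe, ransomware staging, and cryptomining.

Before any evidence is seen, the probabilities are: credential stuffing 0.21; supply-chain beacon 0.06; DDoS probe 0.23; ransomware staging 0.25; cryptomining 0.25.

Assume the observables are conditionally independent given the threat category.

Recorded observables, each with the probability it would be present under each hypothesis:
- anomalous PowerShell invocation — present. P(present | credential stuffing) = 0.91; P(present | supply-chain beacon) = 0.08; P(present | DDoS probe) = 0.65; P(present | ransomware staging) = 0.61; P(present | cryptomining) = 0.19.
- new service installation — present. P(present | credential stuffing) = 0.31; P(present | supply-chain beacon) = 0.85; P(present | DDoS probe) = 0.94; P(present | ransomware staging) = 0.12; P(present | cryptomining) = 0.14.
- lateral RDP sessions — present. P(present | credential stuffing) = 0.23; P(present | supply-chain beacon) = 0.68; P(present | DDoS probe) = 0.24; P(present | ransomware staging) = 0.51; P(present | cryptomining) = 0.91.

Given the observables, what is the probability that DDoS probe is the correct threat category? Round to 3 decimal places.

For each hypothesis, the unnormalized posterior weight is prior × product of the observable likelihoods:
  credential stuffing: 0.21 × 0.91 × 0.31 × 0.23 = 0.013625
  supply-chain beacon: 0.06 × 0.08 × 0.85 × 0.68 = 0.0027744
  DDoS probe: 0.23 × 0.65 × 0.94 × 0.24 = 0.033727
  ransomware staging: 0.25 × 0.61 × 0.12 × 0.51 = 0.009333
  cryptomining: 0.25 × 0.19 × 0.14 × 0.91 = 0.0060515
Marginal likelihood of the evidence = 0.065512.
P(DDoS probe | evidence) = 0.033727 / 0.065512 ≈ 0.515.

0.515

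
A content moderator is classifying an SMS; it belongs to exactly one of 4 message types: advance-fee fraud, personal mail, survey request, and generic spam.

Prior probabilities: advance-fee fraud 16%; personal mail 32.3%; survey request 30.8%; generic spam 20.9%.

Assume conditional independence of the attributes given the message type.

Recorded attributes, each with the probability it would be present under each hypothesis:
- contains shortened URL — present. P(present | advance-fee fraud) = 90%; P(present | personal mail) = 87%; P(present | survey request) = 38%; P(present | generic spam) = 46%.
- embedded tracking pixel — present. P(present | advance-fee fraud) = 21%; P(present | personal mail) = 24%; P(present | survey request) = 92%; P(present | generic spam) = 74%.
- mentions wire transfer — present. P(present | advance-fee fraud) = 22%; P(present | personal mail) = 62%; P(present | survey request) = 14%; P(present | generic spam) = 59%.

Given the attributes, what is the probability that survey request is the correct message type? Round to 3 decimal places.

By Bayes' rule with conditional independence, the unnormalized weight for each hypothesis is prior × ∏ likelihoods:
  advance-fee fraud: 0.160 × 0.90 × 0.21 × 0.22 = 0.0066528
  personal mail: 0.323 × 0.87 × 0.24 × 0.62 = 0.041814
  survey request: 0.308 × 0.38 × 0.92 × 0.14 = 0.015075
  generic spam: 0.209 × 0.46 × 0.74 × 0.59 = 0.041975
The unnormalized weights sum to 0.10552.
P(survey request | evidence) = 0.015075 / 0.10552 ≈ 0.143.

0.143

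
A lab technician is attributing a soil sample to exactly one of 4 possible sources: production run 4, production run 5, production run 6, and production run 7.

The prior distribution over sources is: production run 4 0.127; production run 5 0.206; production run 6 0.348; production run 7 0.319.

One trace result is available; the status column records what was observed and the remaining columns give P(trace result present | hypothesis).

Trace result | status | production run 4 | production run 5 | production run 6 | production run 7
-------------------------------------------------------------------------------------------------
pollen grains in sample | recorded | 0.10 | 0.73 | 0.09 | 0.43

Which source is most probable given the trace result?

production run 5

Multiply each prior by the likelihood of the trace result:
  production run 4: 0.127 × 0.10 = 0.0127
  production run 5: 0.206 × 0.73 = 0.15038
  production run 6: 0.348 × 0.09 = 0.03132
  production run 7: 0.319 × 0.43 = 0.13717
Marginal likelihood of the evidence = 0.33157.
P(production run 4 | evidence) ≈ 0.0127 / 0.33157 ≈ 0.038
P(production run 5 | evidence) ≈ 0.15038 / 0.33157 ≈ 0.454
P(production run 6 | evidence) ≈ 0.03132 / 0.33157 ≈ 0.094
P(production run 7 | evidence) ≈ 0.13717 / 0.33157 ≈ 0.414
The largest is 0.454, so production run 5 is most probable.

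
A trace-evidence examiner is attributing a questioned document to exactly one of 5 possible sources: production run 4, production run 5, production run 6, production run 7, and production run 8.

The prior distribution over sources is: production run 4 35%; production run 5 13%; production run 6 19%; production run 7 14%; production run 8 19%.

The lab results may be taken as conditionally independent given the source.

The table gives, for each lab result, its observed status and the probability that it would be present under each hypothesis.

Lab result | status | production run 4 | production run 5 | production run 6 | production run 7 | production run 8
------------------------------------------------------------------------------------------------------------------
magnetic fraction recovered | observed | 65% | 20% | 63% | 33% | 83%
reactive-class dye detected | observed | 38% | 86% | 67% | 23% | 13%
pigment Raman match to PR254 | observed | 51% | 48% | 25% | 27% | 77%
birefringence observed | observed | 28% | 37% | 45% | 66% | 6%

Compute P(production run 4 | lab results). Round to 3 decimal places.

For each hypothesis, the unnormalized posterior weight is prior × product of the lab result likelihoods:
  production run 4: 0.35 × 0.65 × 0.38 × 0.51 × 0.28 = 0.012345
  production run 5: 0.13 × 0.20 × 0.86 × 0.48 × 0.37 = 0.0039711
  production run 6: 0.19 × 0.63 × 0.67 × 0.25 × 0.45 = 0.0090224
  production run 7: 0.14 × 0.33 × 0.23 × 0.27 × 0.66 = 0.0018936
  production run 8: 0.19 × 0.83 × 0.13 × 0.77 × 0.06 = 0.00094715
Marginal likelihood of the evidence = 0.028179.
P(production run 4 | evidence) = 0.012345 / 0.028179 ≈ 0.438.

0.438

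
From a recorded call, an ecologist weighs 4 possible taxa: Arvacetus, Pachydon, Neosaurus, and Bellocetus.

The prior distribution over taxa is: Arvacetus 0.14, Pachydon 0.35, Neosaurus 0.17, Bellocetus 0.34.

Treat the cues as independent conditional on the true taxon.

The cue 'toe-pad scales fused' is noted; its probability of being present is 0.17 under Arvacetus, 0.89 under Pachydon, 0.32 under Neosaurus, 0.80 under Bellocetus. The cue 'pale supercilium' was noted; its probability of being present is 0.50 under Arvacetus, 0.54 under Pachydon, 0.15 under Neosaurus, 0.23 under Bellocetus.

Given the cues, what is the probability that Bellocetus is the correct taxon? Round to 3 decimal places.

0.249

By Bayes' rule with conditional independence, the unnormalized weight for each hypothesis is prior × ∏ likelihoods:
  Arvacetus: 0.14 × 0.17 × 0.50 = 0.0119
  Pachydon: 0.35 × 0.89 × 0.54 = 0.16821
  Neosaurus: 0.17 × 0.32 × 0.15 = 0.00816
  Bellocetus: 0.34 × 0.80 × 0.23 = 0.06256
Normalizing constant Z = 0.0119 + 0.16821 + 0.00816 + 0.06256 = 0.25083.
P(Bellocetus | evidence) = 0.06256 / 0.25083 ≈ 0.249.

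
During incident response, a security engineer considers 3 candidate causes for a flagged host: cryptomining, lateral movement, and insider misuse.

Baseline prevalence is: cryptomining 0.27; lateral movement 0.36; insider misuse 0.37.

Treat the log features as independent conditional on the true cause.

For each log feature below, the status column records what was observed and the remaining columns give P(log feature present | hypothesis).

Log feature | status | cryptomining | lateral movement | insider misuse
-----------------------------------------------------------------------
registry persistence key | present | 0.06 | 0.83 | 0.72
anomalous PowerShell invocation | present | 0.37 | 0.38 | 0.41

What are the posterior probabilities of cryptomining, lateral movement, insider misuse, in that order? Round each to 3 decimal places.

Multiply each prior by the joint likelihood of the log feature pattern:
  cryptomining: 0.27 × 0.06 × 0.37 = 0.005994
  lateral movement: 0.36 × 0.83 × 0.38 = 0.11354
  insider misuse: 0.37 × 0.72 × 0.41 = 0.10922
Marginal likelihood of the evidence = 0.22876.
P(cryptomining | evidence) = 0.005994 / 0.22876 ≈ 0.026
P(lateral movement | evidence) = 0.11354 / 0.22876 ≈ 0.496
P(insider misuse | evidence) = 0.10922 / 0.22876 ≈ 0.477

0.026, 0.496, 0.477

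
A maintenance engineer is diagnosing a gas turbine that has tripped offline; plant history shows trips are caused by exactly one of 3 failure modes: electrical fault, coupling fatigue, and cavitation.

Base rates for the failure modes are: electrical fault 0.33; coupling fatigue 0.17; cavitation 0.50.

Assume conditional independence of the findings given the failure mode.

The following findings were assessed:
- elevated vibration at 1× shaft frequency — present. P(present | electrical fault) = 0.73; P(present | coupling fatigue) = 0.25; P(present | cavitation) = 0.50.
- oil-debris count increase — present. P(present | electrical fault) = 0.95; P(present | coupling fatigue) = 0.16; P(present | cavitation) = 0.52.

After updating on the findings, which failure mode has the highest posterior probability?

By Bayes' rule with conditional independence, the unnormalized weight for each hypothesis is prior × ∏ likelihoods:
  electrical fault: 0.33 × 0.73 × 0.95 = 0.22886
  coupling fatigue: 0.17 × 0.25 × 0.16 = 0.0068
  cavitation: 0.50 × 0.50 × 0.52 = 0.13
Normalizing constant Z = 0.22886 + 0.0068 + 0.13 = 0.36566.
P(electrical fault | evidence) ≈ 0.22886 / 0.36566 ≈ 0.626
P(coupling fatigue | evidence) ≈ 0.0068 / 0.36566 ≈ 0.019
P(cavitation | evidence) ≈ 0.13 / 0.36566 ≈ 0.356
The largest is 0.626, so electrical fault is most probable.

electrical fault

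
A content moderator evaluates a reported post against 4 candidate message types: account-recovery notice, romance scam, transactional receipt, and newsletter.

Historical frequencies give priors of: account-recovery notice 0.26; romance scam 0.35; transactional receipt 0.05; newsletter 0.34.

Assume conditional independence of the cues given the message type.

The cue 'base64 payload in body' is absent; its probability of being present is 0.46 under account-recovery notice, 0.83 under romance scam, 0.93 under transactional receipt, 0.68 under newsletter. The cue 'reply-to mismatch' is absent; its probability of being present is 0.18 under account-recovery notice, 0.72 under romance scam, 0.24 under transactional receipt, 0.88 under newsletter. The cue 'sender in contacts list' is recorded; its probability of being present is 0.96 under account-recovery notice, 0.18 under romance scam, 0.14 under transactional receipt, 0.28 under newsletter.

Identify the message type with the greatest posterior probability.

For each hypothesis, the unnormalized posterior weight is prior × product of the cue likelihoods (using 1 − P(present | H) for each absent cue):
  account-recovery notice: 0.26 × (1 − 0.46) × (1 − 0.18) × 0.96 = 0.11052
  romance scam: 0.35 × (1 − 0.83) × (1 − 0.72) × 0.18 = 0.0029988
  transactional receipt: 0.05 × (1 − 0.93) × (1 − 0.24) × 0.14 = 0.0003724
  newsletter: 0.34 × (1 − 0.68) × (1 − 0.88) × 0.28 = 0.0036557
Marginal likelihood of the evidence = 0.11755.
P(account-recovery notice | evidence) ≈ 0.11052 / 0.11755 ≈ 0.940
P(romance scam | evidence) ≈ 0.0029988 / 0.11755 ≈ 0.026
P(transactional receipt | evidence) ≈ 0.0003724 / 0.11755 ≈ 0.003
P(newsletter | evidence) ≈ 0.0036557 / 0.11755 ≈ 0.031
The largest is 0.940, so account-recovery notice is most probable.

account-recovery notice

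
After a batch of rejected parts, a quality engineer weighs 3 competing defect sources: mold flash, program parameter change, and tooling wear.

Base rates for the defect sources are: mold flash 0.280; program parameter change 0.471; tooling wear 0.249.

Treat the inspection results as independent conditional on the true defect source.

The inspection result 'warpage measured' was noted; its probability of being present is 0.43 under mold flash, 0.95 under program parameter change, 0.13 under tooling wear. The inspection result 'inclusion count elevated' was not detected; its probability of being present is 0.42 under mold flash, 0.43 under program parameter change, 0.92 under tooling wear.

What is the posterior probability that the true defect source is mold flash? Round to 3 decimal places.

For each hypothesis, the unnormalized posterior weight is prior × product of the inspection result likelihoods (using 1 − P(present | H) for each absent inspection result):
  mold flash: 0.280 × 0.43 × (1 − 0.42) = 0.069832
  program parameter change: 0.471 × 0.95 × (1 − 0.43) = 0.25505
  tooling wear: 0.249 × 0.13 × (1 − 0.92) = 0.0025896
Normalizing constant Z = 0.069832 + 0.25505 + 0.0025896 = 0.32747.
P(mold flash | evidence) = 0.069832 / 0.32747 ≈ 0.213.

0.213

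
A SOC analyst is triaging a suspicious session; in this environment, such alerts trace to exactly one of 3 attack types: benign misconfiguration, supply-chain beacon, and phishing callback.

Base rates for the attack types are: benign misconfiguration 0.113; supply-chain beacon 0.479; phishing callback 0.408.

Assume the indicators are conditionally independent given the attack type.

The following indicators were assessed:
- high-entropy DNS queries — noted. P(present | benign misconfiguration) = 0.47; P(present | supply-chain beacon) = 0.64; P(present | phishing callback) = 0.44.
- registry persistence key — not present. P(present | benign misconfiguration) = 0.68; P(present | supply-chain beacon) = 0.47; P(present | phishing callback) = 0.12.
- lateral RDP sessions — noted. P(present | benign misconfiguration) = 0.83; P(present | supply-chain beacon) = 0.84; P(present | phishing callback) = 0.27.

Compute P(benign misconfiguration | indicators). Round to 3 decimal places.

0.073

For each hypothesis, the unnormalized posterior weight is prior × product of the indicator likelihoods (using 1 − P(present | H) for each absent indicator):
  benign misconfiguration: 0.113 × 0.47 × (1 − 0.68) × 0.83 = 0.014106
  supply-chain beacon: 0.479 × 0.64 × (1 − 0.47) × 0.84 = 0.13648
  phishing callback: 0.408 × 0.44 × (1 − 0.12) × 0.27 = 0.042654
Marginal likelihood of the evidence = 0.19324.
P(benign misconfiguration | evidence) = 0.014106 / 0.19324 ≈ 0.073.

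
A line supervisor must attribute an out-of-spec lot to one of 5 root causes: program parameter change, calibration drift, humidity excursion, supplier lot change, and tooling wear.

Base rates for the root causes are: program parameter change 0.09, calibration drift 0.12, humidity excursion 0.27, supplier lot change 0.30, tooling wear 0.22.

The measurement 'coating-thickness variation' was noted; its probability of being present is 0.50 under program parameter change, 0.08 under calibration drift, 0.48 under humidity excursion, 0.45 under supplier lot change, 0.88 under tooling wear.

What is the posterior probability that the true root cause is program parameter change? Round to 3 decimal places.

0.088

For each hypothesis, the unnormalized posterior weight is prior × likelihood:
  program parameter change: 0.09 × 0.50 = 0.045
  calibration drift: 0.12 × 0.08 = 0.0096
  humidity excursion: 0.27 × 0.48 = 0.1296
  supplier lot change: 0.30 × 0.45 = 0.135
  tooling wear: 0.22 × 0.88 = 0.1936
Normalizing constant Z = 0.045 + 0.0096 + 0.1296 + 0.135 + 0.1936 = 0.5128.
P(program parameter change | evidence) = 0.045 / 0.5128 ≈ 0.088.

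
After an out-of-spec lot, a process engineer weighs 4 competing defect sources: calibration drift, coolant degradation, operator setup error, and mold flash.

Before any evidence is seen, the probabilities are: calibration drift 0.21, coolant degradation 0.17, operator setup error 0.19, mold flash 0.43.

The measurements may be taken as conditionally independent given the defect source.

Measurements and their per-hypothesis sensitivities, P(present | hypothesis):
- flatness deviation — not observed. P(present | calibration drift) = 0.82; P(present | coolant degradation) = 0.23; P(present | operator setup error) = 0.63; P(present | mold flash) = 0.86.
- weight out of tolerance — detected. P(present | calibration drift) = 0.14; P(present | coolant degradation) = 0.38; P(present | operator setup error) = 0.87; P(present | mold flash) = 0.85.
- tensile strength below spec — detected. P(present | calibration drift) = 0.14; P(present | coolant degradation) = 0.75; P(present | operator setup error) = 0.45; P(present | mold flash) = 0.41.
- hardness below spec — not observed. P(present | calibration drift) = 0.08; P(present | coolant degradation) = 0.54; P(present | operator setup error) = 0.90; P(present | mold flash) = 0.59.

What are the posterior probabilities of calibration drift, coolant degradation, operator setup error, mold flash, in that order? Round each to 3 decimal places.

By Bayes' rule with conditional independence, the unnormalized weight for each hypothesis is prior × ∏ likelihoods (using 1 − P(present | H) for each absent measurement):
  calibration drift: 0.21 × (1 − 0.82) × 0.14 × 0.14 × (1 − 0.08) = 0.00068161
  coolant degradation: 0.17 × (1 − 0.23) × 0.38 × 0.75 × (1 − 0.54) = 0.017161
  operator setup error: 0.19 × (1 − 0.63) × 0.87 × 0.45 × (1 − 0.90) = 0.0027522
  mold flash: 0.43 × (1 − 0.86) × 0.85 × 0.41 × (1 − 0.59) = 0.0086017
Normalizing constant Z = 0.00068161 + 0.017161 + 0.0027522 + 0.0086017 = 0.029197.
P(calibration drift | evidence) = 0.00068161 / 0.029197 ≈ 0.023
P(coolant degradation | evidence) = 0.017161 / 0.029197 ≈ 0.588
P(operator setup error | evidence) = 0.0027522 / 0.029197 ≈ 0.094
P(mold flash | evidence) = 0.0086017 / 0.029197 ≈ 0.295

0.023, 0.588, 0.094, 0.295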